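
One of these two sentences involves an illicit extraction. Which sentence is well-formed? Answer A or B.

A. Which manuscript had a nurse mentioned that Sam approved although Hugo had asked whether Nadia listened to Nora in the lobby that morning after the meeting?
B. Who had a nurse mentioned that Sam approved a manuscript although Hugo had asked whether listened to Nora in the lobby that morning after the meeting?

A

In B, the wh-phrase is extracted from inside an adjunct island (introduced by "although"), which blocks movement.
In A, the extraction path crosses only that-complement boundaries, which are transparent.
So A is grammatical.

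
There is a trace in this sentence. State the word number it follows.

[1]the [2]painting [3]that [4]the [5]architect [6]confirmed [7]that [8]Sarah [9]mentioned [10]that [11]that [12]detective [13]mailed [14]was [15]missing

The displaced element is "the painting" (word 2).
It is linked across 2 clause boundaries (that → that).
It functions as the direct object of "mailed", so the gap sits immediately after word 13 ("mailed").
Base order: The architect confirmed that Sarah mentioned that that detective mailed the painting.

13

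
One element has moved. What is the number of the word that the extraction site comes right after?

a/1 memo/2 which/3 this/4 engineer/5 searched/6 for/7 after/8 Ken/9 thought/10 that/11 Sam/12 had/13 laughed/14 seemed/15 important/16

7

The displaced element is "a memo" (word 2).
It functions as the object of the preposition "for" of "searched", so the gap sits immediately after word 7 ("for").
Base order: This engineer searched for a memo after Ken thought that Sam had laughed.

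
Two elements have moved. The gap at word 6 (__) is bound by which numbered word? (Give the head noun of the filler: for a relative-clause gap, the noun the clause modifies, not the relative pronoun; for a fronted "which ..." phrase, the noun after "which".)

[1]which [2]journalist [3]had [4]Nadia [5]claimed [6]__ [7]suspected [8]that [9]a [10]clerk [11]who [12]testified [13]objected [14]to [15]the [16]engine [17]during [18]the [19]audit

2

The marked gap is the subject of "suspected".
Its filler is the fronted wh-phrase "which journalist", at word 2.
(The other dependency links word 10 to a gap after word 11.)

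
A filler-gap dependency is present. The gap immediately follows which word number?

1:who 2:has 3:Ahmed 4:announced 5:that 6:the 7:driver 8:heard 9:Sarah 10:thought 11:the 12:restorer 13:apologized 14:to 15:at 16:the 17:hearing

14

The displaced element is "who" (word 1).
It is linked across 3 clause boundaries (that → Ø → Ø).
It functions as the object of the preposition "to" of "apologized", so the gap sits immediately after word 14 ("to").
Base order: Ahmed has announced that the driver heard Sarah thought the restorer apologized to who at the hearing.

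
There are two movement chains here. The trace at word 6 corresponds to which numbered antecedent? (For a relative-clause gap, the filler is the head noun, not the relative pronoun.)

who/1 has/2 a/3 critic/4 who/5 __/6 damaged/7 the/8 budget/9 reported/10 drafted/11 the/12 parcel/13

The marked gap is inside the relative clause, the subject of "damaged".
Its filler is the head noun "critic" (via "who"), at word 4.
(The other dependency links word 1 to a gap after word 10.)

4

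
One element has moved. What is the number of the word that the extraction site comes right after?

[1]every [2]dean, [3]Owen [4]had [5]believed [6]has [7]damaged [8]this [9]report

5

The displaced element is "every dean" (word 2).
It is linked across 1 clause boundary (Ø).
It functions as the subject of "damaged", so the gap sits immediately after word 5 ("believed").
Base order: Owen had believed every dean has damaged this report.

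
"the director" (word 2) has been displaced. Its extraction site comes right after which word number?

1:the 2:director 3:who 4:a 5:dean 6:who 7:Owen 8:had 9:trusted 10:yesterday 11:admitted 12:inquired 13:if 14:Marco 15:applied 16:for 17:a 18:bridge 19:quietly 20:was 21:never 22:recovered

The displaced element is "the director" (word 2).
It is linked across 1 clause boundary (Ø).
It functions as the subject of "inquired", so the gap sits immediately after word 11 ("admitted").
Base order: A dean who Owen had trusted yesterday admitted the director inquired if Marco applied for a bridge quietly.

11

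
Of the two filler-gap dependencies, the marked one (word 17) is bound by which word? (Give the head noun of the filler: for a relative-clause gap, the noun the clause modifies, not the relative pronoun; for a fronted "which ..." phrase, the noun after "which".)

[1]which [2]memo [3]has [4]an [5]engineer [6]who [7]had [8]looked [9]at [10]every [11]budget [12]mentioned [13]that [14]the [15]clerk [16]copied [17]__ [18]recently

2

The marked gap is the direct object of "copied".
Its filler is the fronted wh-phrase "which memo", at word 2.
(The other dependency links word 5 to a gap after word 6.)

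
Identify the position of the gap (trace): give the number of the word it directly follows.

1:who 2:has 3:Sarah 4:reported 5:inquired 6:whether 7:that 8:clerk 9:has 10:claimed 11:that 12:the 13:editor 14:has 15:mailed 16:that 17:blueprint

4

The displaced element is "who" (word 1).
It is linked across 1 clause boundary (Ø).
It functions as the subject of "inquired", so the gap sits immediately after word 4 ("reported").
Base order: Sarah has reported who inquired whether that clerk has claimed that the editor has mailed that blueprint.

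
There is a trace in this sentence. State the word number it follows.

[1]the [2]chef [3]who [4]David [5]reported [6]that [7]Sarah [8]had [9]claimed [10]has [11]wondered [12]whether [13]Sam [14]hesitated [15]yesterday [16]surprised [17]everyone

The displaced element is "the chef" (word 2).
It is linked across 2 clause boundaries (that → Ø).
It functions as the subject of "wondered", so the gap sits immediately after word 9 ("claimed").
Base order: David reported that Sarah had claimed the chef has wondered whether Sam hesitated yesterday.

9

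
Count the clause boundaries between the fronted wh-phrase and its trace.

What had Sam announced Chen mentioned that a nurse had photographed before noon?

2

"what" is extracted from the object of "photographed".
Boundaries crossed, outermost first: [Ø], [that] — 2 in total.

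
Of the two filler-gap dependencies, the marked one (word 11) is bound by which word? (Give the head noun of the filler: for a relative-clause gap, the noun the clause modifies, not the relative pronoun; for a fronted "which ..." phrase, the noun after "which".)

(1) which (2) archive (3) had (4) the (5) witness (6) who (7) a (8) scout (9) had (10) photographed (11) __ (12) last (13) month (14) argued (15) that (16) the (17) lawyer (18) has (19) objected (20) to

5

The marked gap is inside the relative clause, the direct object of "photographed".
Its filler is the head noun "witness" (via "who"), at word 5.
(The other dependency links word 2 to a gap after word 20.)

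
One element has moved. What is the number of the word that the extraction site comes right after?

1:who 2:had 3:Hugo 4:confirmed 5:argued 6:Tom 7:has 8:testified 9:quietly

4

The displaced element is "who" (word 1).
It is linked across 1 clause boundary (Ø).
It functions as the subject of "argued", so the gap sits immediately after word 4 ("confirmed").
Base order: Hugo had confirmed that who argued Tom has testified quietly.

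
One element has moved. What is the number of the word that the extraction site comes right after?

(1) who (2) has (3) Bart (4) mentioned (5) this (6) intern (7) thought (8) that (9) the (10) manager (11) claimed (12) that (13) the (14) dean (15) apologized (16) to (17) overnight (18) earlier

16

The displaced element is "who" (word 1).
It is linked across 3 clause boundaries (Ø → that → that).
It functions as the object of the preposition "to" of "apologized", so the gap sits immediately after word 16 ("to").
Base order: Bart has mentioned this intern thought that the manager claimed that the dean apologized to who overnight earlier.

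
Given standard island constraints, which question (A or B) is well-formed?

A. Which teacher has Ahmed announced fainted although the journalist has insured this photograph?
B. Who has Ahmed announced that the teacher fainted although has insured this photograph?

A

In B, the wh-phrase is extracted from inside an adjunct island (introduced by "although"), which blocks movement.
In A, the extraction path crosses only that-complement boundaries, which are transparent.
So A is grammatical.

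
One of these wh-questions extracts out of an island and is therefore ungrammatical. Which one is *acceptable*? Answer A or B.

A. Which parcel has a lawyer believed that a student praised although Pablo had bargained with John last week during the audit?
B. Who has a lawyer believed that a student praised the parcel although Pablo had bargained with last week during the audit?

A

In B, the wh-phrase is extracted from inside an adjunct island (introduced by "although"), which blocks movement.
In A, the extraction path crosses only that-complement boundaries, which are transparent.
So A is grammatical.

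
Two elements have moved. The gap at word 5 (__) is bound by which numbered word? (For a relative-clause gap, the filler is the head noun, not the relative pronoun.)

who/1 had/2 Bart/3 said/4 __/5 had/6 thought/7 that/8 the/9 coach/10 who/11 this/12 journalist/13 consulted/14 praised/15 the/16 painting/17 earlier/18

The marked gap is the subject of "thought".
Its filler is the fronted wh-phrase "who", at word 1.
(The other dependency links word 10 to a gap after word 14.)

1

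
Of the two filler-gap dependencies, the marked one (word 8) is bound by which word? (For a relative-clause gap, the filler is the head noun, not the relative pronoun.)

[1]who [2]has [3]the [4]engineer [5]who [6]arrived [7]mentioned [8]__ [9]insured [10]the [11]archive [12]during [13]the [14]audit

1

The marked gap is the subject of "insured".
Its filler is the fronted wh-phrase "who", at word 1.
(The other dependency links word 4 to a gap after word 5.)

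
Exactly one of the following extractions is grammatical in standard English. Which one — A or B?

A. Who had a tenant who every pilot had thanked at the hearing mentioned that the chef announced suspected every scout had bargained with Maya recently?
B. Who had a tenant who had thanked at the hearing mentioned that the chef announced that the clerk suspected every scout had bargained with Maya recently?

A

In B, the wh-phrase is extracted from inside a complex-NP island (relative clause) (introduced by "who"), which blocks movement.
In A, the extraction path crosses only that-complement boundaries, which are transparent.
So A is grammatical.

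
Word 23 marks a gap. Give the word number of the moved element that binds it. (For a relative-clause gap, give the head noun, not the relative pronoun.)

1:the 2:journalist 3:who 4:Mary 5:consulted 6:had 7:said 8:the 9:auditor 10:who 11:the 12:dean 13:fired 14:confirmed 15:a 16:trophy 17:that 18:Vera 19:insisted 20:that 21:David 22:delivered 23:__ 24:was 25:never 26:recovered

16

The gap at 23 is the object of "delivered", inside a relative clause.
The relative pronoun is "that" (word 17); it is bound by the head noun immediately before it.
Its filler is the head noun "trophy", at word 16.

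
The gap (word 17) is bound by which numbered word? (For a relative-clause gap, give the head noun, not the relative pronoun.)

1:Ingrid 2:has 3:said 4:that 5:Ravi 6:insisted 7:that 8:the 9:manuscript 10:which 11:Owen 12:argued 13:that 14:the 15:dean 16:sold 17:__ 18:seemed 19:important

The gap at 17 is the object of "sold", inside a relative clause.
The relative pronoun is "which" (word 10); it is bound by the head noun immediately before it.
Its filler is the head noun "manuscript", at word 9.

9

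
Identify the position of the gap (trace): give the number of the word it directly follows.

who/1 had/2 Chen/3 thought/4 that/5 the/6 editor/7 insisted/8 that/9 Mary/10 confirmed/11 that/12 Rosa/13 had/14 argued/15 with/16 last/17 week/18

16

The displaced element is "who" (word 1).
It is linked across 3 clause boundaries (that → that → that).
It functions as the object of the preposition "with" of "argued", so the gap sits immediately after word 16 ("with").
Base order: Chen had thought that the editor insisted that Mary confirmed that Rosa had argued with who last week.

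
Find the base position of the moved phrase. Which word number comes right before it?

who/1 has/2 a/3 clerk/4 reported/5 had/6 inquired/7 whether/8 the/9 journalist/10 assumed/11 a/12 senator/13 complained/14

5

The displaced element is "who" (word 1).
It is linked across 1 clause boundary (Ø).
It functions as the subject of "inquired", so the gap sits immediately after word 5 ("reported").
Base order: A clerk has reported who had inquired whether the journalist assumed a senator complained.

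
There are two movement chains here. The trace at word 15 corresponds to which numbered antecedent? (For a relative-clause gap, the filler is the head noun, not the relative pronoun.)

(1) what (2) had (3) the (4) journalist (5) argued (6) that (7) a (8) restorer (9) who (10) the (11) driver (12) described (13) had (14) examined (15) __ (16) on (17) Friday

1

The marked gap is the direct object of "examined".
Its filler is the fronted wh-phrase "what", at word 1.
(The other dependency links word 8 to a gap after word 12.)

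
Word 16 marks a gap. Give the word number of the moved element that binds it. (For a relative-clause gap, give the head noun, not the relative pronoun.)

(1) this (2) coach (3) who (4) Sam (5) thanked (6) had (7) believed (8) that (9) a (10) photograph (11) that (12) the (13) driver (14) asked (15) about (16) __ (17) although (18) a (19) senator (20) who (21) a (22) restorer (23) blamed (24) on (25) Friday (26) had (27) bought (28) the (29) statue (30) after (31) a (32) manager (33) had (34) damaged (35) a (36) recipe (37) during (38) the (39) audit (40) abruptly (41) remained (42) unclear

The gap at 16 is the prepositional object of "asked", inside a relative clause.
The relative pronoun is "that" (word 11); it is bound by the head noun immediately before it.
Its filler is the head noun "photograph", at word 10.

10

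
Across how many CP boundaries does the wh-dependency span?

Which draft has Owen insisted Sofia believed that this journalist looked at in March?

2

"which draft" is extracted from the PP object of "looked".
Boundaries crossed, outermost first: [Ø], [that] — 2 in total.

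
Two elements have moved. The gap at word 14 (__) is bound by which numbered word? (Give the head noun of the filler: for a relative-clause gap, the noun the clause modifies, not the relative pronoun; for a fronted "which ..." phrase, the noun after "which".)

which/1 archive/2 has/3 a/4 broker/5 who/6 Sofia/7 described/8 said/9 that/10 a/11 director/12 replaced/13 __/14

The marked gap is the direct object of "replaced".
Its filler is the fronted wh-phrase "which archive", at word 2.
(The other dependency links word 5 to a gap after word 8.)

2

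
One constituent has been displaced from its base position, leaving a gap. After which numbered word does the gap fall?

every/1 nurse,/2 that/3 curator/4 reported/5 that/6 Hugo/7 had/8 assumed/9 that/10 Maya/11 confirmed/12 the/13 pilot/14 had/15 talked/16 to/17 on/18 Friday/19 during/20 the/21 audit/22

The displaced element is "every nurse" (word 2).
It is linked across 3 clause boundaries (that → that → Ø).
It functions as the object of the preposition "to" of "talked", so the gap sits immediately after word 17 ("to").
Base order: That curator reported that Hugo had assumed that Maya confirmed the pilot had talked to every nurse on Friday during the audit.

17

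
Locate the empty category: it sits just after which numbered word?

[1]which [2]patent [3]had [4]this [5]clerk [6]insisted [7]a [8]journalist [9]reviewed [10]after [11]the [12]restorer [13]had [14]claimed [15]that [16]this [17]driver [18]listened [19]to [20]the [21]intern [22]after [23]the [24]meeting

The displaced element is "which patent" (word 2).
It is linked across 1 clause boundary (Ø).
It functions as the direct object of "reviewed", so the gap sits immediately after word 9 ("reviewed").
Base order: This clerk had insisted a journalist reviewed which patent after the restorer had claimed that this driver listened to the intern after the meeting.

9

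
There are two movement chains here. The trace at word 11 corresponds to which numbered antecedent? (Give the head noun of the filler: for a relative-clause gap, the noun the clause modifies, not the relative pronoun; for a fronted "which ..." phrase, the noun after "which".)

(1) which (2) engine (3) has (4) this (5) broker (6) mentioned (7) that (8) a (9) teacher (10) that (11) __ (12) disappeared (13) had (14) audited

9

The marked gap is inside the relative clause, the subject of "disappeared".
Its filler is the head noun "teacher" (via "that"), at word 9.
(The other dependency links word 2 to a gap after word 14.)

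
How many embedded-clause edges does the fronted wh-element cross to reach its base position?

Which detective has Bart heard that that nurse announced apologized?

"which detective" is extracted from the subject of "apologized".
Boundaries crossed, outermost first: [that], [Ø] — 2 in total.

2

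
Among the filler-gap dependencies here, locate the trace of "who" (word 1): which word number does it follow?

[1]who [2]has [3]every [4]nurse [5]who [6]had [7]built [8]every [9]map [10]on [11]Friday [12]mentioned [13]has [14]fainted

12

The displaced element is "who" (word 1).
It is linked across 1 clause boundary (Ø).
It functions as the subject of "fainted", so the gap sits immediately after word 12 ("mentioned").
Base order: Every nurse who had built every map on Friday has mentioned that who has fainted.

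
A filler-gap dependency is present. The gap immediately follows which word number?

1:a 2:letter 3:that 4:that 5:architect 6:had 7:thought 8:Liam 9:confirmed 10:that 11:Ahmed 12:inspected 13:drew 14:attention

The displaced element is "a letter" (word 2).
It is linked across 2 clause boundaries (Ø → that).
It functions as the direct object of "inspected", so the gap sits immediately after word 12 ("inspected").
Base order: That architect had thought Liam confirmed that Ahmed inspected a letter.

12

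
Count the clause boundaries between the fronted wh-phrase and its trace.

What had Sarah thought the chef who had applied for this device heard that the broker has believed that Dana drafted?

3

"what" is extracted from the object of "drafted".
Boundaries crossed, outermost first: [Ø], [that], [that] — 3 in total.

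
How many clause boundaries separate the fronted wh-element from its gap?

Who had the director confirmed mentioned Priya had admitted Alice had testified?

1

"who" is extracted from the subject of "mentioned".
Boundaries crossed, outermost first: [Ø] — 1 in total.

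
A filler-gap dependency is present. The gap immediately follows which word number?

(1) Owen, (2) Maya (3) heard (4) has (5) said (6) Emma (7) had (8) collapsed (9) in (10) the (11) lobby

3

The displaced element is "Owen" (word 1).
It is linked across 1 clause boundary (Ø).
It functions as the subject of "said", so the gap sits immediately after word 3 ("heard").
Base order: Maya heard Owen has said Emma had collapsed in the lobby.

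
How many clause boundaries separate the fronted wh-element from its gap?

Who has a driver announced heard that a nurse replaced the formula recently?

1

"who" is extracted from the subject of "heard".
Boundaries crossed, outermost first: [Ø] — 1 in total.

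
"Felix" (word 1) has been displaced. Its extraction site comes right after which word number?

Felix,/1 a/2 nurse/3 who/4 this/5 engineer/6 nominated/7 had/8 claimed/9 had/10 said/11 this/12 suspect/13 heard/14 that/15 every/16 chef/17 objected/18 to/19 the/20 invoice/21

9

The displaced element is "Felix" (word 1).
It is linked across 1 clause boundary (Ø).
It functions as the subject of "said", so the gap sits immediately after word 9 ("claimed").
Base order: A nurse who this engineer nominated had claimed that Felix had said this suspect heard that every chef objected to the invoice.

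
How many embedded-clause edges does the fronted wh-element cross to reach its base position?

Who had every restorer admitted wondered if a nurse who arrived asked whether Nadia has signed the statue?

"who" is extracted from the subject of "wondered".
Boundaries crossed, outermost first: [Ø] — 1 in total.

1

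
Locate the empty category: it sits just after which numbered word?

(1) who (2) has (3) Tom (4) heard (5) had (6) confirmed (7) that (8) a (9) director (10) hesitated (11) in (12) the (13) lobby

The displaced element is "who" (word 1).
It is linked across 1 clause boundary (Ø).
It functions as the subject of "confirmed", so the gap sits immediately after word 4 ("heard").
Base order: Tom has heard who had confirmed that a director hesitated in the lobby.

4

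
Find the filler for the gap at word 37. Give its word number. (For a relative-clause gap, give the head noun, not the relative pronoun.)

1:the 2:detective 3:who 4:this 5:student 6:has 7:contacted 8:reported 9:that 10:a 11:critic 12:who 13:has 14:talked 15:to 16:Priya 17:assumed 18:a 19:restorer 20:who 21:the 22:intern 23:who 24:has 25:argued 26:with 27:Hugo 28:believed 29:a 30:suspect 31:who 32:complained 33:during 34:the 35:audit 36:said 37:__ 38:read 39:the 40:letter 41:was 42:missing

19

The gap at 37 is the subject of "read", inside a relative clause.
The relative pronoun is "who" (word 20); it is bound by the head noun immediately before it.
Its filler is the head noun "restorer", at word 19.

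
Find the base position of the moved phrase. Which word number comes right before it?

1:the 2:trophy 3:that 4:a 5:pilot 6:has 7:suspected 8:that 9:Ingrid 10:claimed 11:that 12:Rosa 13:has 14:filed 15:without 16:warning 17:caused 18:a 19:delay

14

The displaced element is "the trophy" (word 2).
It is linked across 2 clause boundaries (that → that).
It functions as the direct object of "filed", so the gap sits immediately after word 14 ("filed").
Base order: A pilot has suspected that Ingrid claimed that Rosa has filed the trophy without warning.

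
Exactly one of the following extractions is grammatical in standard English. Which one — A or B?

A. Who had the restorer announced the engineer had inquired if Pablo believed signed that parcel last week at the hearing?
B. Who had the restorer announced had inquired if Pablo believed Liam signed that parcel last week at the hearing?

B

In A, the wh-phrase is extracted from inside a wh-island (introduced by "if"), which blocks movement.
In B, the extraction path crosses only that-complement boundaries, which are transparent.
So B is grammatical.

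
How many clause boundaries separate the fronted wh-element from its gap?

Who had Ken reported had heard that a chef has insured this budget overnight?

1

"who" is extracted from the subject of "heard".
Boundaries crossed, outermost first: [Ø] — 1 in total.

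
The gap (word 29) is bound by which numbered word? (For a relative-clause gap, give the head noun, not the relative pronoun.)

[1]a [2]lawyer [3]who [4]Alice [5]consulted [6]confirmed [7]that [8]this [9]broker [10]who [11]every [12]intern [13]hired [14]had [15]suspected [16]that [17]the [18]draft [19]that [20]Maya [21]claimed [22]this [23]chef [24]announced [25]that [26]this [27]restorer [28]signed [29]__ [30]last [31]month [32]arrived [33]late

The gap at 29 is the object of "signed", inside a relative clause.
The relative pronoun is "that" (word 19); it is bound by the head noun immediately before it.
Its filler is the head noun "draft", at word 18.

18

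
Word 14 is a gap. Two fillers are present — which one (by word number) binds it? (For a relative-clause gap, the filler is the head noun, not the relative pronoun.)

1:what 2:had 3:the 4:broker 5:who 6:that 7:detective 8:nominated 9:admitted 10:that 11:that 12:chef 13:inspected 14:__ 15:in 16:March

1

The marked gap is the direct object of "inspected".
Its filler is the fronted wh-phrase "what", at word 1.
(The other dependency links word 4 to a gap after word 8.)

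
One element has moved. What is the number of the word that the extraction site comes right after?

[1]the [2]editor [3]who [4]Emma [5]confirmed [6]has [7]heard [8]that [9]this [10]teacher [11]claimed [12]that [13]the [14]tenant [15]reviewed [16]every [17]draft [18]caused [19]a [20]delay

The displaced element is "the editor" (word 2).
It is linked across 1 clause boundary (Ø).
It functions as the subject of "heard", so the gap sits immediately after word 5 ("confirmed").
Base order: Emma confirmed that the editor has heard that this teacher claimed that the tenant reviewed every draft.

5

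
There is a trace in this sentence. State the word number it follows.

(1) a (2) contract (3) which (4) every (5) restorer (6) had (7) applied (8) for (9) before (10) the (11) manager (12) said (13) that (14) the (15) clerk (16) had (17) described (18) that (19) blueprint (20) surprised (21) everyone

8

The displaced element is "a contract" (word 2).
It functions as the object of the preposition "for" of "applied", so the gap sits immediately after word 8 ("for").
Base order: Every restorer had applied for a contract before the manager said that the clerk had described that blueprint.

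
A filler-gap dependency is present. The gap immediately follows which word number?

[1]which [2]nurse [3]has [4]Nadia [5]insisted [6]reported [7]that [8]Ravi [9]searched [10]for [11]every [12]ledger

The displaced element is "which nurse" (word 2).
It is linked across 1 clause boundary (Ø).
It functions as the subject of "reported", so the gap sits immediately after word 5 ("insisted").
Base order: Nadia has insisted that which nurse reported that Ravi searched for every ledger.

5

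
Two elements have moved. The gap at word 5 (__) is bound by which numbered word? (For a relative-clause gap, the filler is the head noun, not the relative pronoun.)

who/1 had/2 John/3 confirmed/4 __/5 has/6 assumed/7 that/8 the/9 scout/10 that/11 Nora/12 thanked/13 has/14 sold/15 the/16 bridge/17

The marked gap is the subject of "assumed".
Its filler is the fronted wh-phrase "who", at word 1.
(The other dependency links word 10 to a gap after word 13.)

1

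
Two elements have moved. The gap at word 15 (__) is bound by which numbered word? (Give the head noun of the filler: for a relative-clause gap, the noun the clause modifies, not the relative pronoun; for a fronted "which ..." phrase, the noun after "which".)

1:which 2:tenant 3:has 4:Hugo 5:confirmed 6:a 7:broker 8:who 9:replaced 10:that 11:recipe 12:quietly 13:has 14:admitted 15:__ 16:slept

2

The marked gap is the subject of "slept".
Its filler is the fronted wh-phrase "which tenant", at word 2.
(The other dependency links word 7 to a gap after word 8.)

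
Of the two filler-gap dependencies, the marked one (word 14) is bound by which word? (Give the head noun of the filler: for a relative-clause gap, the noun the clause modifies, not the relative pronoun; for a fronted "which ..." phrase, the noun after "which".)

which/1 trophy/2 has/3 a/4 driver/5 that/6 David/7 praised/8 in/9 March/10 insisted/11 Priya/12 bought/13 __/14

2

The marked gap is the direct object of "bought".
Its filler is the fronted wh-phrase "which trophy", at word 2.
(The other dependency links word 5 to a gap after word 8.)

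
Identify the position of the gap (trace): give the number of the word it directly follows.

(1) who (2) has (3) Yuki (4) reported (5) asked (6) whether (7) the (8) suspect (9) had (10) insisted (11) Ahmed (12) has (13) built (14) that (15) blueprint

4

The displaced element is "who" (word 1).
It is linked across 1 clause boundary (Ø).
It functions as the subject of "asked", so the gap sits immediately after word 4 ("reported").
Base order: Yuki has reported who asked whether the suspect had insisted Ahmed has built that blueprint.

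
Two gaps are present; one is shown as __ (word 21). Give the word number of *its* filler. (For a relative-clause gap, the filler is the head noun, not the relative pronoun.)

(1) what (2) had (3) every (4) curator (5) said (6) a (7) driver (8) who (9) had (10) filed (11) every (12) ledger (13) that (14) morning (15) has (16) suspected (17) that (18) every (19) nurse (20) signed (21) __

1

The marked gap is the direct object of "signed".
Its filler is the fronted wh-phrase "what", at word 1.
(The other dependency links word 7 to a gap after word 8.)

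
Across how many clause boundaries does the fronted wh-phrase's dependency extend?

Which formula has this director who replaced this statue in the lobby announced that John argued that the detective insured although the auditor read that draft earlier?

2

"which formula" is extracted from the object of "insured".
Boundaries crossed, outermost first: [that], [that] — 2 in total.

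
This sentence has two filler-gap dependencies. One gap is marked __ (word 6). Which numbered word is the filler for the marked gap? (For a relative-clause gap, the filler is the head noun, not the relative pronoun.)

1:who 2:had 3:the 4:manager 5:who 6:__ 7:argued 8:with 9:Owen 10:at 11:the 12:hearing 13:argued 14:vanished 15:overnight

4

The marked gap is inside the relative clause, the subject of "argued".
Its filler is the head noun "manager" (via "who"), at word 4.
(The other dependency links word 1 to a gap after word 13.)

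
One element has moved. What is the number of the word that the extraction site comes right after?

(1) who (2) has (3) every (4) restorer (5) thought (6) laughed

5

The displaced element is "who" (word 1).
It is linked across 1 clause boundary (Ø).
It functions as the subject of "laughed", so the gap sits immediately after word 5 ("thought").
Base order: Every restorer has thought who laughed.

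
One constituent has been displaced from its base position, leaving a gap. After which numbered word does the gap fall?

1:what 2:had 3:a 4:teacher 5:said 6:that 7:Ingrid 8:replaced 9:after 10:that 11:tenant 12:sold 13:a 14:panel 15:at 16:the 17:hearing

The displaced element is "what" (word 1).
It is linked across 1 clause boundary (that).
It functions as the direct object of "replaced", so the gap sits immediately after word 8 ("replaced").
Base order: A teacher had said that Ingrid replaced what after that tenant sold a panel at the hearing.

8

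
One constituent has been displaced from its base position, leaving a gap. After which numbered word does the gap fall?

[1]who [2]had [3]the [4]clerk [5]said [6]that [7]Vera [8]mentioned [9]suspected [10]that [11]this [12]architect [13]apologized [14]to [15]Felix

The displaced element is "who" (word 1).
It is linked across 2 clause boundaries (that → Ø).
It functions as the subject of "suspected", so the gap sits immediately after word 8 ("mentioned").
Base order: The clerk had said that Vera mentioned that who suspected that this architect apologized to Felix.

8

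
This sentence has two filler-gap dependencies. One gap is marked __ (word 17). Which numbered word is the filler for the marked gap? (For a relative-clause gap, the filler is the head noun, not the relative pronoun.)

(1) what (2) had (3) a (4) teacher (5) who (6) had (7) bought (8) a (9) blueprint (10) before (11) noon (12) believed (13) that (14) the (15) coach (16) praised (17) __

The marked gap is the direct object of "praised".
Its filler is the fronted wh-phrase "what", at word 1.
(The other dependency links word 4 to a gap after word 5.)

1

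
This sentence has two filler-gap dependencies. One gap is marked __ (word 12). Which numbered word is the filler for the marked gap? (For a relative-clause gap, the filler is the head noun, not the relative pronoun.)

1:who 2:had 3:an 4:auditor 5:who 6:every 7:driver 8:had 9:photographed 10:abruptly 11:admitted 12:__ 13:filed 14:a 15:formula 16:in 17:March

1

The marked gap is the subject of "filed".
Its filler is the fronted wh-phrase "who", at word 1.
(The other dependency links word 4 to a gap after word 9.)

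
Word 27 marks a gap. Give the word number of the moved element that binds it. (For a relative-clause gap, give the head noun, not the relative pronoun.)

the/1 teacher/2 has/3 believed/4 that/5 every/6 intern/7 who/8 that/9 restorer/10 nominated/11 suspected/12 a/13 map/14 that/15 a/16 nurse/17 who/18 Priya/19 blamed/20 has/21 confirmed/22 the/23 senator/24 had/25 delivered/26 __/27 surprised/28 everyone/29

14

The gap at 27 is the object of "delivered", inside a relative clause.
The relative pronoun is "that" (word 15); it is bound by the head noun immediately before it.
Its filler is the head noun "map", at word 14.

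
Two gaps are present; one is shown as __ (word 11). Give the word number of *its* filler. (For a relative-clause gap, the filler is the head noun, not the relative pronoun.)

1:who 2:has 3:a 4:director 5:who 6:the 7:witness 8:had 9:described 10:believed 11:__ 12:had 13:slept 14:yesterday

The marked gap is the subject of "slept".
Its filler is the fronted wh-phrase "who", at word 1.
(The other dependency links word 4 to a gap after word 9.)

1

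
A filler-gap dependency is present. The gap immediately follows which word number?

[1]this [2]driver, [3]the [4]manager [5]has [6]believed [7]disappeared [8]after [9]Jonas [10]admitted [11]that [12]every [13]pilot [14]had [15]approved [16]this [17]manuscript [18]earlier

6

The displaced element is "this driver" (word 2).
It is linked across 1 clause boundary (Ø).
It functions as the subject of "disappeared", so the gap sits immediately after word 6 ("believed").
Base order: The manager has believed that this driver disappeared after Jonas admitted that every pilot had approved this manuscript earlier.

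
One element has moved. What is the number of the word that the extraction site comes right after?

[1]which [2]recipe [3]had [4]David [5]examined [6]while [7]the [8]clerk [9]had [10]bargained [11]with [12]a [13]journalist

5

The displaced element is "which recipe" (word 2).
It functions as the direct object of "examined", so the gap sits immediately after word 5 ("examined").
Base order: David had examined which recipe while the clerk had bargained with a journalist.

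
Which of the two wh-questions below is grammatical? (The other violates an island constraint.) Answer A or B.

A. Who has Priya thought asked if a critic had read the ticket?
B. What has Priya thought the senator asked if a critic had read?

A

In B, the wh-phrase is extracted from inside a wh-island (introduced by "if"), which blocks movement.
In A, the extraction path crosses only that-complement boundaries, which are transparent.
So A is grammatical.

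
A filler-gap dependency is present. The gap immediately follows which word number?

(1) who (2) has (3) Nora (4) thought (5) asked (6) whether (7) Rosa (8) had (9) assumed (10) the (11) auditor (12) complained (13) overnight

The displaced element is "who" (word 1).
It is linked across 1 clause boundary (Ø).
It functions as the subject of "asked", so the gap sits immediately after word 4 ("thought").
Base order: Nora has thought that who asked whether Rosa had assumed the auditor complained overnight.

4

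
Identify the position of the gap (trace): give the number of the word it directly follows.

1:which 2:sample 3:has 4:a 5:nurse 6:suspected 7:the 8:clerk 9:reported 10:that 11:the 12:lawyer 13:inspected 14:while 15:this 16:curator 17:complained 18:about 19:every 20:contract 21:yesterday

13

The displaced element is "which sample" (word 2).
It is linked across 2 clause boundaries (Ø → that).
It functions as the direct object of "inspected", so the gap sits immediately after word 13 ("inspected").
Base order: A nurse has suspected the clerk reported that the lawyer inspected which sample while this curator complained about every contract yesterday.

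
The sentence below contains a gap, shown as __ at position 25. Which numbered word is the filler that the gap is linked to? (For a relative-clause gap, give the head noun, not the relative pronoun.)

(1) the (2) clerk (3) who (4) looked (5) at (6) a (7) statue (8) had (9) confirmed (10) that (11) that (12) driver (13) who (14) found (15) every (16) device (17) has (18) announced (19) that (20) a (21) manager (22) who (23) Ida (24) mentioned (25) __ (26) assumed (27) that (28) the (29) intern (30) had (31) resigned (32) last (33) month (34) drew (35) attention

21

The gap at 25 is the subject of "assumed", inside a relative clause.
The relative pronoun is "who" (word 22); it is bound by the head noun immediately before it.
Its filler is the head noun "manager", at word 21.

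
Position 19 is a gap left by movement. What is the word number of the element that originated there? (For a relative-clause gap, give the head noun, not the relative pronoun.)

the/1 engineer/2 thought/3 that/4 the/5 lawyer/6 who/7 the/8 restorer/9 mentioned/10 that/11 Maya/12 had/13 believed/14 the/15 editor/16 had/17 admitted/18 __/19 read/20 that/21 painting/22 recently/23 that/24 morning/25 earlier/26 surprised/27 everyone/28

The gap at 19 is the subject of "read", inside a relative clause.
The relative pronoun is "who" (word 7); it is bound by the head noun immediately before it.
Its filler is the head noun "lawyer", at word 6.

6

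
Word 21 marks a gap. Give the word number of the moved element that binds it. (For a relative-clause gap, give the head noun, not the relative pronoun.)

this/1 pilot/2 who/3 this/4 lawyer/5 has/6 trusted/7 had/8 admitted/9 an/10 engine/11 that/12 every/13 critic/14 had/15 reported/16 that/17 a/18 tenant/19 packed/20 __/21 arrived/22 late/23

11

The gap at 21 is the object of "packed", inside a relative clause.
The relative pronoun is "that" (word 12); it is bound by the head noun immediately before it.
Its filler is the head noun "engine", at word 11.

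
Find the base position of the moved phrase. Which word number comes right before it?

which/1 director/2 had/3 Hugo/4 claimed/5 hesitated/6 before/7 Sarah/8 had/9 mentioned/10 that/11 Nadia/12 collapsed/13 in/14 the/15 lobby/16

5

The displaced element is "which director" (word 2).
It is linked across 1 clause boundary (Ø).
It functions as the subject of "hesitated", so the gap sits immediately after word 5 ("claimed").
Base order: Hugo had claimed that which director hesitated before Sarah had mentioned that Nadia collapsed in the lobby.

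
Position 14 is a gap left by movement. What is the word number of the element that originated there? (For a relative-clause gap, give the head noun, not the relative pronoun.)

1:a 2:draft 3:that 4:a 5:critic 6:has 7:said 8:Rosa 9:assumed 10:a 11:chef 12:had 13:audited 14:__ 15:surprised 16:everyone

2

The gap at 14 is the object of "audited", inside a relative clause.
The relative pronoun is "that" (word 3); it is bound by the head noun immediately before it.
Its filler is the head noun "draft", at word 2.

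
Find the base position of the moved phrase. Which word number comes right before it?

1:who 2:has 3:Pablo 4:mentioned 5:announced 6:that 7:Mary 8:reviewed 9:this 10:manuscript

4

The displaced element is "who" (word 1).
It is linked across 1 clause boundary (Ø).
It functions as the subject of "announced", so the gap sits immediately after word 4 ("mentioned").
Base order: Pablo has mentioned who announced that Mary reviewed this manuscript.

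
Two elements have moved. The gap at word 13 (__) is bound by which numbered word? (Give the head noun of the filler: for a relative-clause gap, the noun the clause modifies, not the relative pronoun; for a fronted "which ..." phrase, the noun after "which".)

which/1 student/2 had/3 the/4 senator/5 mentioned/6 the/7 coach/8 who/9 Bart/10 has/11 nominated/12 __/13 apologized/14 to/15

The marked gap is inside the relative clause, the direct object of "nominated".
Its filler is the head noun "coach" (via "who"), at word 8.
(The other dependency links word 2 to a gap after word 15.)

8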